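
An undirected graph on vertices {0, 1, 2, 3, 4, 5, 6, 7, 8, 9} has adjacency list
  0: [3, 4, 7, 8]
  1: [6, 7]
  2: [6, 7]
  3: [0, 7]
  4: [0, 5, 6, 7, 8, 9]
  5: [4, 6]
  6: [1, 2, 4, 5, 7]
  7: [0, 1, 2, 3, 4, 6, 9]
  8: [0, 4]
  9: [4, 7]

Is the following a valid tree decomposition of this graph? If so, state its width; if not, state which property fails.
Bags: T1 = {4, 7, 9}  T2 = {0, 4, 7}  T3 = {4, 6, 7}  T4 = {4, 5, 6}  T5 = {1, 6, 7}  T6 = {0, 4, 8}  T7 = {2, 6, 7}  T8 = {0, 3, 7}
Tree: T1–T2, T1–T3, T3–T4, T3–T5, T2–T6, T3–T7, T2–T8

Yes; width 2.

Vertex coverage: the bags together contain {0, 1, 2, 3, 4, 5, 6, 7, 8, 9}, the full vertex set. Edge coverage: each edge of G has both endpoints in at least one bag. Running intersection: for every vertex, the bags containing it form a connected subtree. All three properties hold, so this is a valid tree decomposition of width max|bag| − 1 = 2, and hence tw(G) ≤ 2.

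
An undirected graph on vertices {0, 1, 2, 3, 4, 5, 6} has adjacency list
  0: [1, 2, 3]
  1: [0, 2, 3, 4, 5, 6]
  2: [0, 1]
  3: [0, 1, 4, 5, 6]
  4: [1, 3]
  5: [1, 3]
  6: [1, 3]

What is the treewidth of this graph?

A width-2 tree decomposition is:
Bags: B1 = {0, 1, 3}  B2 = {1, 3, 5}  B3 = {1, 3, 4}  B4 = {1, 3, 6}  B5 = {0, 1, 2}
Tree: B1–B2, B2–B3, B1–B4, B1–B5
The largest bag has 3 vertices, giving width 2; this decomposition certifies tw(G) ≤ 2. For the lower bound, the 3 vertices {0, 1, 2} are pairwise adjacent, and any tree decomposition puts a clique entirely inside one bag — forcing width ≥ 2. Combining the bounds, tw(G) = 2.

2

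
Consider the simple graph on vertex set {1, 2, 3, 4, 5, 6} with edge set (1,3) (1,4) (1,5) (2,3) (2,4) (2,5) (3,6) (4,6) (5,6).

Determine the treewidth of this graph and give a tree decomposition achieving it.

Every bag has size at most 4, so the width is 4 − 1 = 3 and tw(G) ≤ 3. For the lower bound: the 4 vertex sets {1,5}, {2,4}, {6}, {3} are disjoint, each induces a connected subgraph, and every pair is joined by at least one edge of G. Contracting each set to a single vertex therefore yields K_{4} as a minor, and since treewidth is minor-monotone, tw(G) ≥ tw(K_{4}) = 3. Hence tw(G) = 3 exactly.

Treewidth 3.
Bags: B1 = {1, 2, 5, 6}  B2 = {1, 2, 4, 6}  B3 = {1, 2, 3, 6}
Tree: B1–B2, B2–B3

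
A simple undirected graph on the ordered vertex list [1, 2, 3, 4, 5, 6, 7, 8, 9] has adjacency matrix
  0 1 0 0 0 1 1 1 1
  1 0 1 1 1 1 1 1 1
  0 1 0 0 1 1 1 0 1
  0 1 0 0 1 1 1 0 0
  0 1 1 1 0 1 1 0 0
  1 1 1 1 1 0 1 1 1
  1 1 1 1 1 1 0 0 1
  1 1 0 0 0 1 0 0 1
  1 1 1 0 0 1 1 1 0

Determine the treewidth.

4

A width-4 tree decomposition is:
Bags: B1 = {2, 3, 6, 7, 9}  B2 = {2, 3, 5, 6, 7}  B3 = {1, 2, 6, 7, 9}  B4 = {2, 4, 5, 6, 7}  B5 = {1, 2, 6, 8, 9}
Tree: B1–B2, B1–B3, B2–B4, B3–B5
Every bag has size at most 5, so the width is 5 − 1 = 4 and tw(G) ≤ 4. On the other hand G contains the 5-clique {1, 2, 6, 8, 9}. A clique must lie in a single bag of any decomposition, so no decomposition can have width below 4. Hence tw(G) = 4 exactly.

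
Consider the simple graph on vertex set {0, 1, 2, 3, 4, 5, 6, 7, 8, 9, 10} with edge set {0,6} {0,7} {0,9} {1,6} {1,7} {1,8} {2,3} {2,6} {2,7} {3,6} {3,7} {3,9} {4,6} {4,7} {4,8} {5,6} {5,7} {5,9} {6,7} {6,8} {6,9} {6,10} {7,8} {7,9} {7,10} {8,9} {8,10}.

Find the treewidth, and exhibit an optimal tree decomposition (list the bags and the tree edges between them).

Each bag holds 4 vertices, so the decomposition has width 3, which upper-bounds the treewidth. For the lower bound, the 4 vertices {0, 6, 7, 9} are pairwise adjacent, and any tree decomposition puts a clique entirely inside one bag — forcing width ≥ 3. Therefore the treewidth is 3.

Treewidth 3.
One such decomposition:
Bags: B1 = {1, 6, 7, 8}  B2 = {6, 7, 8, 10}  B3 = {6, 7, 8, 9}  B4 = {5, 6, 7, 9}  B5 = {4, 6, 7, 8}  B6 = {3, 6, 7, 9}  B7 = {0, 6, 7, 9}  B8 = {2, 3, 6, 7}
Tree: B1–B2, B1–B3, B3–B4, B3–B5, B4–B6, B4–B7, B6–B8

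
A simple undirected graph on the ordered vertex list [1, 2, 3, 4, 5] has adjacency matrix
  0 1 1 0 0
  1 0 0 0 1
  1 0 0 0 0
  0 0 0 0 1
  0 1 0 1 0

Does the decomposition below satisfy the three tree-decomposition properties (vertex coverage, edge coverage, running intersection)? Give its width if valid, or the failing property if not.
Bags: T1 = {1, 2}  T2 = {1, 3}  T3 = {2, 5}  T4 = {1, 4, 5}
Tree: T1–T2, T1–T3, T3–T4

A tree decomposition must satisfy three properties: every vertex lies in some bag; for every edge, both endpoints lie together in some bag; and for every vertex, the bags containing it form a connected subtree. Here bags containing vertex 1 are not connected in the tree, so the decomposition is invalid.

No — bags containing vertex 1 are not connected in the tree.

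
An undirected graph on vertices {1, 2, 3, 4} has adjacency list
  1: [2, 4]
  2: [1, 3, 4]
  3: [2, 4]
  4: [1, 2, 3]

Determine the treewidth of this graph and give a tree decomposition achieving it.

Treewidth 2.
One such decomposition:
Bags: B1 = {1, 2, 4}  B2 = {2, 3, 4}
Tree: B1–B2

Each bag holds 3 vertices, so the decomposition has width 2, which upper-bounds the treewidth. Conversely, {1, 2, 4} is a clique of size 3, and the vertices of any clique must share a bag in every tree decomposition; so some bag has ≥ 3 vertices and tw(G) ≥ 2. Therefore the treewidth is 2.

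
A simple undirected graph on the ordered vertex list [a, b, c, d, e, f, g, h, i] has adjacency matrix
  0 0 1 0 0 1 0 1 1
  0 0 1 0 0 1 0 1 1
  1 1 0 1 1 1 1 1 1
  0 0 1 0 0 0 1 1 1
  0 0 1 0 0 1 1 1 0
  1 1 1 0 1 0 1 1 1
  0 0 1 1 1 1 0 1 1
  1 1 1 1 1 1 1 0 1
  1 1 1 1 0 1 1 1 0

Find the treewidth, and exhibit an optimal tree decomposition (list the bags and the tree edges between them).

Treewidth 4.
One optimal decomposition is:
Bags: B1 = {c, f, g, h, i}  B2 = {b, c, f, h, i}  B3 = {c, d, g, h, i}  B4 = {c, e, f, g, h}  B5 = {a, c, f, h, i}
Tree: B1–B2, B1–B3, B1–B4, B2–B5

The largest bag has 5 vertices, giving width 4; this decomposition certifies tw(G) ≤ 4. On the other hand G contains the 5-clique {c, d, g, h, i}. A clique must lie in a single bag of any decomposition, so no decomposition can have width below 4. Combining the bounds, tw(G) = 4.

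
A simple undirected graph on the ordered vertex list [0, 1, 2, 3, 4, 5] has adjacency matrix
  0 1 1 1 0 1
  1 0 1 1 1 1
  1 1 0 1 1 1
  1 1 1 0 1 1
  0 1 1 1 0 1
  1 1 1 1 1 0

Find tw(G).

4

A width-4 tree decomposition is:
Bags: B1 = {1, 2, 3, 4, 5}  B2 = {0, 1, 2, 3, 5}
Tree: B1–B2
Every bag has size at most 5, so the width is 5 − 1 = 4 and tw(G) ≤ 4. Conversely, {0, 1, 2, 3, 5} is a clique of size 5, and the vertices of any clique must share a bag in every tree decomposition; so some bag has ≥ 5 vertices and tw(G) ≥ 4. Combining the bounds, tw(G) = 4.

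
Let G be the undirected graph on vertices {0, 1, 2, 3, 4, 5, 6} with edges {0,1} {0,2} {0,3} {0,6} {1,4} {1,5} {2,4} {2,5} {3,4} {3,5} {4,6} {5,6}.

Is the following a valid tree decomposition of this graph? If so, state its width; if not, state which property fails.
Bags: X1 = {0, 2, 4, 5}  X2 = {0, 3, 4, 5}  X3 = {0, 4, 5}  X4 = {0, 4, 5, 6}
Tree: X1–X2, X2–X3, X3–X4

No — vertex 1 appears in no bag.

A tree decomposition must satisfy three properties: every vertex lies in some bag; for every edge, both endpoints lie together in some bag; and for every vertex, the bags containing it form a connected subtree. Here vertex 1 appears in no bag, so the decomposition is invalid.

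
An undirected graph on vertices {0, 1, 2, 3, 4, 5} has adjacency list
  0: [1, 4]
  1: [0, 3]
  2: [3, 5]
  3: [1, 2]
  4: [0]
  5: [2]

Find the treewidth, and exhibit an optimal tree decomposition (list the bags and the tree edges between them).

The largest bag has 2 vertices, giving width 1; this decomposition certifies tw(G) ≤ 1. G has an edge, so its treewidth is at least 1. Therefore the treewidth is 1.

Treewidth 1.
One optimal decomposition is:
Bags: B1 = {2, 5}  B2 = {2, 3}  B3 = {1, 3}  B4 = {0, 1}  B5 = {0, 4}
Tree: B1–B2, B2–B3, B3–B4, B4–B5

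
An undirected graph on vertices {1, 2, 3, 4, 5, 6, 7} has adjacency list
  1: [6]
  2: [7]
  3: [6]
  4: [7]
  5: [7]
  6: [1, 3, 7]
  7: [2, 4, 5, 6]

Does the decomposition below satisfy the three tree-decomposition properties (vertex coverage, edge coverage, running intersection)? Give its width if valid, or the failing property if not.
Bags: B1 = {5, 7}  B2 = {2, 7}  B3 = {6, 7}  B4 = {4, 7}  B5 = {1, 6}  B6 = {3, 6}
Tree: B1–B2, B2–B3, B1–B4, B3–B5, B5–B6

Yes; width 1.

Vertex coverage: the bags together contain {1, 2, 3, 4, 5, 6, 7}, the full vertex set. Edge coverage: each edge of G has both endpoints in at least one bag. Running intersection: for every vertex, the bags containing it form a connected subtree. All three properties hold, so this is a valid tree decomposition of width max|bag| − 1 = 1, and hence tw(G) ≤ 1.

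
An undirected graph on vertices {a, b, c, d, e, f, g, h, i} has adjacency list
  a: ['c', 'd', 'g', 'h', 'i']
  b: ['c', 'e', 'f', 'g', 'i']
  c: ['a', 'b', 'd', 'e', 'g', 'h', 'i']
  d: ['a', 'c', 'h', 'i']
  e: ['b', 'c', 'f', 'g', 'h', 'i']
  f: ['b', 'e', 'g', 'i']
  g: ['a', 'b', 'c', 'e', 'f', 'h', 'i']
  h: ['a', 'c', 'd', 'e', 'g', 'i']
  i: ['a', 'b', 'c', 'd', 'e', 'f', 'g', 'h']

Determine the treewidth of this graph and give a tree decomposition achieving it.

Treewidth 4.
One optimal decomposition is:
Bags: B1 = {c, e, g, h, i}  B2 = {a, c, g, h, i}  B3 = {a, c, d, h, i}  B4 = {b, c, e, g, i}  B5 = {b, e, f, g, i}
Tree: B1–B2, B2–B3, B1–B4, B4–B5

The largest bag has 5 vertices, giving width 4; this decomposition certifies tw(G) ≤ 4. Conversely, {a, c, d, h, i} is a clique of size 5, and the vertices of any clique must share a bag in every tree decomposition; so some bag has ≥ 5 vertices and tw(G) ≥ 4. Combining the bounds, tw(G) = 4.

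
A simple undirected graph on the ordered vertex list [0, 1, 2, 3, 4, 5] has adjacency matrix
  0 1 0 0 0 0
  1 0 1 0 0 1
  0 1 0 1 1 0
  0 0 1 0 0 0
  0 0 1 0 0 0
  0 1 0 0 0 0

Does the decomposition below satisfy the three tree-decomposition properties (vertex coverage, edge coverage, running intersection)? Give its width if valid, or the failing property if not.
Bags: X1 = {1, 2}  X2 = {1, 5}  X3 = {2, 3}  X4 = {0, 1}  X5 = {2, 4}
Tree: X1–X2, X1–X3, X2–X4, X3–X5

Vertex coverage: the bags together contain {0, 1, 2, 3, 4, 5}, the full vertex set. Edge coverage: each edge of G has both endpoints in at least one bag. Running intersection: for every vertex, the bags containing it form a connected subtree. All three properties hold, so this is a valid tree decomposition of width max|bag| − 1 = 1, and hence tw(G) ≤ 1.

Yes; width 1.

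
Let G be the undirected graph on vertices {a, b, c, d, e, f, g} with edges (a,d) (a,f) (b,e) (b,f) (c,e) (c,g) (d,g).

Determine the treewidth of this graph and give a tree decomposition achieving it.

Treewidth 2.
One such decomposition:
Bags: B1 = {b, c, e}  B2 = {b, c, g}  B3 = {b, d, g}  B4 = {a, b, d}  B5 = {a, b, f}
Tree: B1–B2, B2–B3, B3–B4, B4–B5

The largest bag has 3 vertices, giving width 2; this decomposition certifies tw(G) ≤ 2. The edges b–e–c–g–d–a–f–b form a cycle, so G is not a tree and its treewidth is at least 2. Therefore the treewidth is 2.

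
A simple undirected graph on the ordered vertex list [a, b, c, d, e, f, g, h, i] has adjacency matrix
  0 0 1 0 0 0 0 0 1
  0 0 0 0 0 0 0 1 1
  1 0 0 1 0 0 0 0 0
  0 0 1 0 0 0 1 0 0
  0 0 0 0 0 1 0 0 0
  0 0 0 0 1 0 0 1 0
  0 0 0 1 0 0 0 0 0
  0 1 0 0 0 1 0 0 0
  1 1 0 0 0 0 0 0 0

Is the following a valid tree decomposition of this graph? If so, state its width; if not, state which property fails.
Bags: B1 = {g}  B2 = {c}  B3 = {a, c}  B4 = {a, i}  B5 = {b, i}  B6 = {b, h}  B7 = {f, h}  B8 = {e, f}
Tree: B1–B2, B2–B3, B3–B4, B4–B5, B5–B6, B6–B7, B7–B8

A tree decomposition must satisfy three properties: every vertex lies in some bag; for every edge, both endpoints lie together in some bag; and for every vertex, the bags containing it form a connected subtree. Here vertex d appears in no bag, so the decomposition is invalid.

No — vertex d appears in no bag.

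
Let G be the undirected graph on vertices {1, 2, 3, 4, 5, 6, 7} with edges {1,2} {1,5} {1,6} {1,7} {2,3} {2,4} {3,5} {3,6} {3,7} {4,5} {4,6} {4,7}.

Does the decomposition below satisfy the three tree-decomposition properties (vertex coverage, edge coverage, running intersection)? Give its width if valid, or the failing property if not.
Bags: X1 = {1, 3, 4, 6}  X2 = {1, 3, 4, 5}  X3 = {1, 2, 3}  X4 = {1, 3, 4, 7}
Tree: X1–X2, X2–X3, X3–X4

No — edge (4,2) lies in no bag.

A tree decomposition must satisfy three properties: every vertex lies in some bag; for every edge, both endpoints lie together in some bag; and for every vertex, the bags containing it form a connected subtree. Here edge (4,2) lies in no bag, so the decomposition is invalid.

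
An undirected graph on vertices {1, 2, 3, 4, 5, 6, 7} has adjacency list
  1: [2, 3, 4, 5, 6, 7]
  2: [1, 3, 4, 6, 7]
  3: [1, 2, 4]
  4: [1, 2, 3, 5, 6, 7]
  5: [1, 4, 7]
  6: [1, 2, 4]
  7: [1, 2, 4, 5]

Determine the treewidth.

A width-3 tree decomposition is:
Bags: B1 = {1, 2, 4, 7}  B2 = {1, 2, 4, 6}  B3 = {1, 4, 5, 7}  B4 = {1, 2, 3, 4}
Tree: B1–B2, B1–B3, B1–B4
The largest bag has 4 vertices, giving width 3; this decomposition certifies tw(G) ≤ 3. On the other hand G contains the 4-clique {1, 2, 3, 4}. A clique must lie in a single bag of any decomposition, so no decomposition can have width below 3. Hence tw(G) = 3 exactly.

3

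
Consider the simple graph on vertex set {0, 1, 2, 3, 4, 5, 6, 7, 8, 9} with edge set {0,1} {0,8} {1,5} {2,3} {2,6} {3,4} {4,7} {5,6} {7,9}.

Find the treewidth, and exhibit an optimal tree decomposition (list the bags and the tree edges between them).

Treewidth 1.
One such decomposition:
Bags: B1 = {7, 9}  B2 = {4, 7}  B3 = {3, 4}  B4 = {2, 3}  B5 = {2, 6}  B6 = {5, 6}  B7 = {1, 5}  B8 = {0, 1}  B9 = {0, 8}
Tree: B1–B2, B2–B3, B3–B4, B4–B5, B5–B6, B6–B7, B7–B8, B8–B9

Every bag has size at most 2, so the width is 2 − 1 = 1 and tw(G) ≤ 1. Any graph with an edge has treewidth ≥ 1, and G has the edge 9–7. Combining the bounds, tw(G) = 1.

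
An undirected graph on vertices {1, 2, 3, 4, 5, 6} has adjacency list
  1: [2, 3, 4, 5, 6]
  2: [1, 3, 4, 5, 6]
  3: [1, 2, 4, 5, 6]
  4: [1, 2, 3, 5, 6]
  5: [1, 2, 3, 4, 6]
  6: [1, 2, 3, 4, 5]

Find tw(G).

A width-5 tree decomposition is:
Bags: B1 = {1, 2, 3, 4, 5, 6}
Tree: (single bag)
A single bag containing all 6 vertices is trivially a valid decomposition of width 5. Conversely, {1, 2, 3, 4, 5, 6} is a clique of size 6, and the vertices of any clique must share a bag in every tree decomposition; so some bag has ≥ 6 vertices and tw(G) ≥ 5. Combining the bounds, tw(G) = 5.

5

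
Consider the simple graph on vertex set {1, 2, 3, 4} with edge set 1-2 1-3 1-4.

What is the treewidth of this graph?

1

A width-1 tree decomposition is:
Bags: B1 = {1, 3}  B2 = {1, 2}  B3 = {1, 4}
Tree: B1–B2, B1–B3
The largest bag has 2 vertices, giving width 1; this decomposition certifies tw(G) ≤ 1. Any graph with an edge has treewidth ≥ 1, and G has the edge 1–3. Therefore the treewidth is 1.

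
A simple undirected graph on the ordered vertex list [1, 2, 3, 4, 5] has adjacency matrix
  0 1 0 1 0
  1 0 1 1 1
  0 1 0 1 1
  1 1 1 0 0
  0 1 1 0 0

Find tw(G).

2

A width-2 tree decomposition is:
Bags: B1 = {1, 2, 4}  B2 = {2, 3, 4}  B3 = {2, 3, 5}
Tree: B1–B2, B2–B3
Each bag holds 3 vertices, so the decomposition has width 2, which upper-bounds the treewidth. For the lower bound, the 3 vertices {1, 2, 4} are pairwise adjacent, and any tree decomposition puts a clique entirely inside one bag — forcing width ≥ 2. The upper and lower bounds meet at 2, so that is the treewidth.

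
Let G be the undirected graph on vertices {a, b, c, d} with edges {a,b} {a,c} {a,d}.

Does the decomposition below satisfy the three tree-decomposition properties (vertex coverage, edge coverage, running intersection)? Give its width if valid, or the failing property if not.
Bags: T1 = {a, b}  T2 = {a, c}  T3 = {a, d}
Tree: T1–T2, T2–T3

Yes; width 1.

Vertex coverage: the bags together contain {a, b, c, d}, the full vertex set. Edge coverage: each edge of G has both endpoints in at least one bag. Running intersection: for every vertex, the bags containing it form a connected subtree. All three properties hold, so this is a valid tree decomposition of width max|bag| − 1 = 1, and hence tw(G) ≤ 1.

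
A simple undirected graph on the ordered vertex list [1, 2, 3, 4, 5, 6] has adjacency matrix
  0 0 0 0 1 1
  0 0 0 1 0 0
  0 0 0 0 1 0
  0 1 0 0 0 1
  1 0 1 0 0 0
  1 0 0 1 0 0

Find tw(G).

1

A width-1 tree decomposition is:
Bags: B1 = {3, 5}  B2 = {1, 5}  B3 = {1, 6}  B4 = {4, 6}  B5 = {2, 4}
Tree: B1–B2, B2–B3, B3–B4, B4–B5
Each bag holds 2 vertices, so the decomposition has width 1, which upper-bounds the treewidth. Any graph with an edge has treewidth ≥ 1, and G has the edge 3–5. Hence tw(G) = 1 exactly.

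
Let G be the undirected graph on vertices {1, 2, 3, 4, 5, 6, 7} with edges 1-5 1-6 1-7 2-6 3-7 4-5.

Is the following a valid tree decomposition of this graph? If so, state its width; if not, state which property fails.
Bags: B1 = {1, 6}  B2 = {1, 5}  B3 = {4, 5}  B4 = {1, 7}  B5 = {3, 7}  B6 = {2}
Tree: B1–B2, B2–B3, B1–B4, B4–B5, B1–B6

No — edge (6,2) lies in no bag.

A tree decomposition must satisfy three properties: every vertex lies in some bag; for every edge, both endpoints lie together in some bag; and for every vertex, the bags containing it form a connected subtree. Here edge (6,2) lies in no bag, so the decomposition is invalid.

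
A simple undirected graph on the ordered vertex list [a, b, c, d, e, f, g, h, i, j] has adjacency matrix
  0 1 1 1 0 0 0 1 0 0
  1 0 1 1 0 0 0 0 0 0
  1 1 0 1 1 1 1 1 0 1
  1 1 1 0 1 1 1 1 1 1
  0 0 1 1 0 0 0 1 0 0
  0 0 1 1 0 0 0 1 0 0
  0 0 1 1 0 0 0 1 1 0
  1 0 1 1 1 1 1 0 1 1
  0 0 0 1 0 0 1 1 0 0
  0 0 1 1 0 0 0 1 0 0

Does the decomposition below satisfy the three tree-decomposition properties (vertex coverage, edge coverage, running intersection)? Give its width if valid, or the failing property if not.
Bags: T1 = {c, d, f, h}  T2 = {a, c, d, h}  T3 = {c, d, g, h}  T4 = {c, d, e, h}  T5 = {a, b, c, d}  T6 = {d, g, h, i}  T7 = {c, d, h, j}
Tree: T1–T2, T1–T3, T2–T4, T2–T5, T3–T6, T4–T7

Yes; width 3.

Vertex coverage: the bags together contain {a, b, c, d, e, f, g, h, i, j}, the full vertex set. Edge coverage: each edge of G has both endpoints in at least one bag. Running intersection: for every vertex, the bags containing it form a connected subtree. All three properties hold, so this is a valid tree decomposition of width max|bag| − 1 = 3, and hence tw(G) ≤ 3.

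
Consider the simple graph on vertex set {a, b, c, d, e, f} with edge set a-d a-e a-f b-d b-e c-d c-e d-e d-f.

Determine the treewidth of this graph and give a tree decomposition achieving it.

Treewidth 2.
Bags: B1 = {b, d, e}  B2 = {a, d, e}  B3 = {c, d, e}  B4 = {a, d, f}
Tree: B1–B2, B2–B3, B2–B4

The largest bag has 3 vertices, giving width 2; this decomposition certifies tw(G) ≤ 2. On the other hand G contains the 3-clique {c, d, e}. A clique must lie in a single bag of any decomposition, so no decomposition can have width below 2. Therefore the treewidth is 2.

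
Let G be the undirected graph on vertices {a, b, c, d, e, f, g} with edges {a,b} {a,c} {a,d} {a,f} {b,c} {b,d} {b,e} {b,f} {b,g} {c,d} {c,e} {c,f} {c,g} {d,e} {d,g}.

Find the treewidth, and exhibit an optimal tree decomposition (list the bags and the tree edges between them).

Treewidth 3.
One optimal decomposition is:
Bags: B1 = {a, b, c, f}  B2 = {a, b, c, d}  B3 = {b, c, d, e}  B4 = {b, c, d, g}
Tree: B1–B2, B2–B3, B3–B4

Every bag has size at most 4, so the width is 4 − 1 = 3 and tw(G) ≤ 3. Conversely, {b, c, d, g} is a clique of size 4, and the vertices of any clique must share a bag in every tree decomposition; so some bag has ≥ 4 vertices and tw(G) ≥ 3. Hence tw(G) = 3 exactly.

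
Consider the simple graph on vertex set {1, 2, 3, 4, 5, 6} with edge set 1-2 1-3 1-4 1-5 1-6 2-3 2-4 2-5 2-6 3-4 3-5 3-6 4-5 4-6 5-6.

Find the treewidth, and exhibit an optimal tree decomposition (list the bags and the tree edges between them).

Treewidth 5.
One such decomposition:
Bags: B1 = {1, 2, 3, 4, 5, 6}
Tree: (single bag)

With just one bag of size 6, the width is 6 − 1 = 5, so tw(G) ≤ 5. On the other hand G contains the 6-clique {1, 2, 3, 4, 5, 6}. A clique must lie in a single bag of any decomposition, so no decomposition can have width below 5. Combining the bounds, tw(G) = 5.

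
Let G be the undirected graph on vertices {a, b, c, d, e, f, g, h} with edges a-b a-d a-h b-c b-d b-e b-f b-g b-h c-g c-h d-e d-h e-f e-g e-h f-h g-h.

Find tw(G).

A width-3 tree decomposition is:
Bags: B1 = {b, d, e, h}  B2 = {b, e, g, h}  B3 = {a, b, d, h}  B4 = {b, e, f, h}  B5 = {b, c, g, h}
Tree: B1–B2, B1–B3, B1–B4, B2–B5
Each bag holds 4 vertices, so the decomposition has width 3, which upper-bounds the treewidth. On the other hand G contains the 4-clique {b, d, e, h}. A clique must lie in a single bag of any decomposition, so no decomposition can have width below 3. Combining the bounds, tw(G) = 3.

3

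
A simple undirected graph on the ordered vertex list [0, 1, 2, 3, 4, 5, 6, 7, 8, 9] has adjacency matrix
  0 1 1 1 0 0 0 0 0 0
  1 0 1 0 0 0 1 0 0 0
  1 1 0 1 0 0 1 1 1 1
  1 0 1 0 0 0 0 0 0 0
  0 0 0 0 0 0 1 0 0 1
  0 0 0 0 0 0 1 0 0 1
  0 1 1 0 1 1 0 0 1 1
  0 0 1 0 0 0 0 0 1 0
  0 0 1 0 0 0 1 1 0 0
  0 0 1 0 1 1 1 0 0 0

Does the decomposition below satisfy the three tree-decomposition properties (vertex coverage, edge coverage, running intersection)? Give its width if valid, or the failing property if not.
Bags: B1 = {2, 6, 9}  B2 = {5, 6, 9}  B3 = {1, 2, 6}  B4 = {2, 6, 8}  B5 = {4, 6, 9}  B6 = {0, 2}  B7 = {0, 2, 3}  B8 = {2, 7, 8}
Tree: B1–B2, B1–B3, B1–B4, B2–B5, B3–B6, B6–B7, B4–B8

No — edge (1,0) lies in no bag.

A tree decomposition must satisfy three properties: every vertex lies in some bag; for every edge, both endpoints lie together in some bag; and for every vertex, the bags containing it form a connected subtree. Here edge (1,0) lies in no bag, so the decomposition is invalid.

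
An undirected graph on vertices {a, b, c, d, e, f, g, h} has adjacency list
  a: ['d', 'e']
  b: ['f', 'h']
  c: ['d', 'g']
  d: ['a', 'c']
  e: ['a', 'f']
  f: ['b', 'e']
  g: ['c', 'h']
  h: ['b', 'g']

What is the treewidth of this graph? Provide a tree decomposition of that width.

Each bag holds 3 vertices, so the decomposition has width 2, which upper-bounds the treewidth. For the lower bound, G contains the cycle d–c–g–h–b–f–e–a–d, so G is not a forest; only forests have treewidth ≤ 1, hence tw(G) ≥ 2. The upper and lower bounds meet at 2, so that is the treewidth.

Treewidth 2.
One such decomposition:
Bags: B1 = {c, d, g}  B2 = {d, g, h}  B3 = {b, d, h}  B4 = {b, d, f}  B5 = {d, e, f}  B6 = {a, d, e}
Tree: B1–B2, B2–B3, B3–B4, B4–B5, B5–B6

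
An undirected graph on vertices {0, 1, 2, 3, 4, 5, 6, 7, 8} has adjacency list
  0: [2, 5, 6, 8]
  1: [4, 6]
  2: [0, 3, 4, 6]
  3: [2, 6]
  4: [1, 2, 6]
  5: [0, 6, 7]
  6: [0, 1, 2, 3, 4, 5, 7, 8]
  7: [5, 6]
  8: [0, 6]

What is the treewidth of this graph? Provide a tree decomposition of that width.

Treewidth 2.
Bags: B1 = {0, 5, 6}  B2 = {0, 2, 6}  B3 = {5, 6, 7}  B4 = {2, 4, 6}  B5 = {2, 3, 6}  B6 = {1, 4, 6}  B7 = {0, 6, 8}
Tree: B1–B2, B1–B3, B2–B4, B2–B5, B4–B6, B1–B7

Each bag holds 3 vertices, so the decomposition has width 2, which upper-bounds the treewidth. On the other hand G contains the 3-clique {0, 6, 8}. A clique must lie in a single bag of any decomposition, so no decomposition can have width below 2. Combining the bounds, tw(G) = 2.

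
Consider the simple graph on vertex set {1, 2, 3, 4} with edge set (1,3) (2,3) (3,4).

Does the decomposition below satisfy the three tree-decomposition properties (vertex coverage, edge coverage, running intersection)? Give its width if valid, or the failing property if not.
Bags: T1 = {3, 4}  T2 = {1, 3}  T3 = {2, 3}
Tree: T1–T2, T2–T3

Every vertex of G appears in some bag (union = {1, 2, 3, 4}); every edge is covered by a bag; and for each vertex v the set of bags containing v is connected in the bag tree. The decomposition is therefore valid. The largest bag has 2 vertices, so the width is 1.

Yes; width 1.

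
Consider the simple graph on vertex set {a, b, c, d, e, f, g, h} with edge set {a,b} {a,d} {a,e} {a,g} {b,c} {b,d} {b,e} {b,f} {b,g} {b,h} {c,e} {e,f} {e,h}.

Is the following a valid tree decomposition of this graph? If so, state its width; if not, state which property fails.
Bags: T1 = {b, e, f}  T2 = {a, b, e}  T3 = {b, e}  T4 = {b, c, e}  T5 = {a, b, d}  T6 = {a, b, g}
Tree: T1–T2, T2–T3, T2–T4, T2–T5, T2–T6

No — vertex h appears in no bag.

A tree decomposition must satisfy three properties: every vertex lies in some bag; for every edge, both endpoints lie together in some bag; and for every vertex, the bags containing it form a connected subtree. Here vertex h appears in no bag, so the decomposition is invalid.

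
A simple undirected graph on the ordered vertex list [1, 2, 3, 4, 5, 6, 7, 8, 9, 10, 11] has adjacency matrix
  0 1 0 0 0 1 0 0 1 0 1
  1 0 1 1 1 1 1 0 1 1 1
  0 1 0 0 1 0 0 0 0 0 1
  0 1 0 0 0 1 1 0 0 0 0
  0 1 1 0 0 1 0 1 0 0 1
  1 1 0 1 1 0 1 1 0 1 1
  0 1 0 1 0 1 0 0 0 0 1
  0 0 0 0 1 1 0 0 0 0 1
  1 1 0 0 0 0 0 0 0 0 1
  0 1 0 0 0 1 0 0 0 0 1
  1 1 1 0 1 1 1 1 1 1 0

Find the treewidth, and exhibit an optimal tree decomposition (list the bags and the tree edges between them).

Treewidth 3.
One optimal decomposition is:
Bags: B1 = {1, 2, 9, 11}  B2 = {1, 2, 6, 11}  B3 = {2, 6, 7, 11}  B4 = {2, 5, 6, 11}  B5 = {5, 6, 8, 11}  B6 = {2, 4, 6, 7}  B7 = {2, 3, 5, 11}  B8 = {2, 6, 10, 11}
Tree: B1–B2, B2–B3, B2–B4, B4–B5, B3–B6, B4–B7, B3–B8

Every bag has size at most 4, so the width is 4 − 1 = 3 and tw(G) ≤ 3. Conversely, {5, 6, 8, 11} is a clique of size 4, and the vertices of any clique must share a bag in every tree decomposition; so some bag has ≥ 4 vertices and tw(G) ≥ 3. Hence tw(G) = 3 exactly.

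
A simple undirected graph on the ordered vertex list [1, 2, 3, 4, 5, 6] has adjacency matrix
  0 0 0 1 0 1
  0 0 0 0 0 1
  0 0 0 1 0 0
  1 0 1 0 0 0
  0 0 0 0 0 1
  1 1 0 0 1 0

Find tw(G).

1

A width-1 tree decomposition is:
Bags: B1 = {2, 6}  B2 = {1, 6}  B3 = {1, 4}  B4 = {5, 6}  B5 = {3, 4}
Tree: B1–B2, B2–B3, B2–B4, B3–B5
Each bag holds 2 vertices, so the decomposition has width 1, which upper-bounds the treewidth. G has an edge, so its treewidth is at least 1. Hence tw(G) = 1 exactly.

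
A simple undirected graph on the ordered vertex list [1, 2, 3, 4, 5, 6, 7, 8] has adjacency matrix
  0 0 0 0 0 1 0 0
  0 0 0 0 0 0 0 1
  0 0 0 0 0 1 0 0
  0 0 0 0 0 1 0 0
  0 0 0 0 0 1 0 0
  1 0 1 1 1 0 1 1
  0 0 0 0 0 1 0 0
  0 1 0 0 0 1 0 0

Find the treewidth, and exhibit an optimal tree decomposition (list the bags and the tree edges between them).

Every bag has size at most 2, so the width is 2 − 1 = 1 and tw(G) ≤ 1. Since G has at least one edge (e.g. 3–6), it is not an edgeless graph, so tw(G) ≥ 1. Combining the bounds, tw(G) = 1.

Treewidth 1.
Bags: B1 = {3, 6}  B2 = {1, 6}  B3 = {6, 8}  B4 = {5, 6}  B5 = {6, 7}  B6 = {4, 6}  B7 = {2, 8}
Tree: B1–B2, B2–B3, B1–B4, B4–B5, B4–B6, B3–B7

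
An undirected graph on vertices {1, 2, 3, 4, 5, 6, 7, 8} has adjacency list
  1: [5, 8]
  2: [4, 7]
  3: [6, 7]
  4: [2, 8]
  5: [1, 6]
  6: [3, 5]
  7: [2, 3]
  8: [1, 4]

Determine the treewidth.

A width-2 tree decomposition is:
Bags: B1 = {1, 5, 8}  B2 = {5, 6, 8}  B3 = {3, 6, 8}  B4 = {3, 7, 8}  B5 = {2, 7, 8}  B6 = {2, 4, 8}
Tree: B1–B2, B2–B3, B3–B4, B4–B5, B5–B6
Every bag has size at most 3, so the width is 3 − 1 = 2 and tw(G) ≤ 2. Since 8–1–5–6–3–7–2–4–8 is a cycle in G, G is not acyclic. Forests are exactly the graphs of treewidth ≤ 1, so tw(G) ≥ 2. Combining the bounds, tw(G) = 2.

2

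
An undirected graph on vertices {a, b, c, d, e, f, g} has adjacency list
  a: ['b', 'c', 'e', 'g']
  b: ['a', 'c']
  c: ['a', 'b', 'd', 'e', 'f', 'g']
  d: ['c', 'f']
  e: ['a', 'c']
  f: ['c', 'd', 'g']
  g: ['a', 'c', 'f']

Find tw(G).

A width-2 tree decomposition is:
Bags: B1 = {a, c, g}  B2 = {c, f, g}  B3 = {c, d, f}  B4 = {a, b, c}  B5 = {a, c, e}
Tree: B1–B2, B2–B3, B1–B4, B1–B5
The largest bag has 3 vertices, giving width 2; this decomposition certifies tw(G) ≤ 2. Conversely, {c, d, f} is a clique of size 3, and the vertices of any clique must share a bag in every tree decomposition; so some bag has ≥ 3 vertices and tw(G) ≥ 2. Combining the bounds, tw(G) = 2.

2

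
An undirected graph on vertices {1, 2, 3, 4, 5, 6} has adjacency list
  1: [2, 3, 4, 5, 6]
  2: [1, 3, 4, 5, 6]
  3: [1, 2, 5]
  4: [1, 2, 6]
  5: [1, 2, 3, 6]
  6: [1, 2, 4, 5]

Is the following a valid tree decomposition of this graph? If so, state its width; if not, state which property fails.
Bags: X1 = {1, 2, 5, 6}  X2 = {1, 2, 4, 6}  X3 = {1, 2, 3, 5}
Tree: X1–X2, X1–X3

Vertex coverage: the bags together contain {1, 2, 3, 4, 5, 6}, the full vertex set. Edge coverage: each edge of G has both endpoints in at least one bag. Running intersection: for every vertex, the bags containing it form a connected subtree. All three properties hold, so this is a valid tree decomposition of width max|bag| − 1 = 3, and hence tw(G) ≤ 3.

Yes; width 3.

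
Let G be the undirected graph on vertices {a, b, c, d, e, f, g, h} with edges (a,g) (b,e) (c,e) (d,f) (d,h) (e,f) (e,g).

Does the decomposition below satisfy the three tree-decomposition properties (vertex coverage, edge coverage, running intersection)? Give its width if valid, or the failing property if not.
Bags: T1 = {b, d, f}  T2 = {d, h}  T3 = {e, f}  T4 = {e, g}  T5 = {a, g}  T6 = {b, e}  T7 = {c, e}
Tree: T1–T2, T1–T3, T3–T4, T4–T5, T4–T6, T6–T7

No — bags containing vertex b are not connected in the tree.

A tree decomposition must satisfy three properties: every vertex lies in some bag; for every edge, both endpoints lie together in some bag; and for every vertex, the bags containing it form a connected subtree. Here bags containing vertex b are not connected in the tree, so the decomposition is invalid.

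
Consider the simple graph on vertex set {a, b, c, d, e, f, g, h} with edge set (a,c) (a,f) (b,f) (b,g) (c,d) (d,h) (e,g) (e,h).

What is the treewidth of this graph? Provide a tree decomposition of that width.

Each bag holds 3 vertices, so the decomposition has width 2, which upper-bounds the treewidth. The edges b–g–e–h–d–c–a–f–b form a cycle, so G is not a tree and its treewidth is at least 2. Combining the bounds, tw(G) = 2.

Treewidth 2.
One such decomposition:
Bags: B1 = {b, e, g}  B2 = {b, e, h}  B3 = {b, d, h}  B4 = {b, c, d}  B5 = {a, b, c}  B6 = {a, b, f}
Tree: B1–B2, B2–B3, B3–B4, B4–B5, B5–B6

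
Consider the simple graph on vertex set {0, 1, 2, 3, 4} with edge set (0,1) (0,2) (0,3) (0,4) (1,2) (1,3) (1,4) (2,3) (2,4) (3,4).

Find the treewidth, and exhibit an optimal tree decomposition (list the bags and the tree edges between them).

With just one bag of size 5, the width is 5 − 1 = 4, so tw(G) ≤ 4. For the lower bound, the 5 vertices {0, 1, 2, 3, 4} are pairwise adjacent, and any tree decomposition puts a clique entirely inside one bag — forcing width ≥ 4. Hence tw(G) = 4 exactly.

Treewidth 4.
One optimal decomposition is:
Bags: B1 = {0, 1, 2, 3, 4}
Tree: (single bag)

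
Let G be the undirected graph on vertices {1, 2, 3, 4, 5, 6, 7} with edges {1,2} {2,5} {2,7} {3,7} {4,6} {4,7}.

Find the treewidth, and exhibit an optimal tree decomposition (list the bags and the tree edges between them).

Treewidth 1.
Bags: B1 = {4, 7}  B2 = {4, 6}  B3 = {3, 7}  B4 = {2, 7}  B5 = {2, 5}  B6 = {1, 2}
Tree: B1–B2, B1–B3, B3–B4, B4–B5, B4–B6

Each bag holds 2 vertices, so the decomposition has width 1, which upper-bounds the treewidth. G has an edge, so its treewidth is at least 1. Combining the bounds, tw(G) = 1.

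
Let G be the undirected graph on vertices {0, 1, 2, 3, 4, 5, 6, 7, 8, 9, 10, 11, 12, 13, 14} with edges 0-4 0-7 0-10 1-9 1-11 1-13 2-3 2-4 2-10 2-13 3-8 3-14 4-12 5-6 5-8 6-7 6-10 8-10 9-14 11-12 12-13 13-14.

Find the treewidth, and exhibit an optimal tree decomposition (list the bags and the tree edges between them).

Treewidth 3.
One optimal decomposition is:
Bags: B1 = {5, 6, 7, 8}  B2 = {6, 7, 8, 10}  B3 = {0, 7, 8, 10}  B4 = {0, 3, 8, 10}  B5 = {0, 2, 3, 10}  B6 = {0, 2, 3, 4}  B7 = {2, 3, 4, 14}  B8 = {2, 4, 13, 14}  B9 = {4, 12, 13, 14}  B10 = {9, 12, 13, 14}  B11 = {1, 9, 12, 13}  B12 = {1, 9, 11, 12}
Tree: B1–B2, B2–B3, B3–B4, B4–B5, B5–B6, B6–B7, B7–B8, B8–B9, B9–B10, B10–B11, B11–B12

Each bag holds 4 vertices, so the decomposition has width 3, which upper-bounds the treewidth. For the lower bound: the 4 vertex sets {5,6,7}, {8}, {10}, {0,2,3,4} are disjoint, each induces a connected subgraph, and every pair is joined by at least one edge of G. Contracting each set to a single vertex therefore yields K_{4} as a minor, and since treewidth is minor-monotone, tw(G) ≥ tw(K_{4}) = 3. Hence tw(G) = 3 exactly.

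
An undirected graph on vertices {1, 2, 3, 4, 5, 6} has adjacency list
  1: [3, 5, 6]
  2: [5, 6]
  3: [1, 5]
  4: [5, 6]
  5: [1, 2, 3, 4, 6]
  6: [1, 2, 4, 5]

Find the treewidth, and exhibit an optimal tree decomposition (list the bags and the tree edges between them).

The largest bag has 3 vertices, giving width 2; this decomposition certifies tw(G) ≤ 2. For the lower bound, the 3 vertices {1, 3, 5} are pairwise adjacent, and any tree decomposition puts a clique entirely inside one bag — forcing width ≥ 2. Combining the bounds, tw(G) = 2.

Treewidth 2.
One optimal decomposition is:
Bags: B1 = {1, 3, 5}  B2 = {1, 5, 6}  B3 = {2, 5, 6}  B4 = {4, 5, 6}
Tree: B1–B2, B2–B3, B3–B4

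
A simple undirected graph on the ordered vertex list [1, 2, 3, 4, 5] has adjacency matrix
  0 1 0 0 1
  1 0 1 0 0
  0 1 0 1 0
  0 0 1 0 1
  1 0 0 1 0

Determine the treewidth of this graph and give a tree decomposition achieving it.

Treewidth 2.
One optimal decomposition is:
Bags: B1 = {1, 4, 5}  B2 = {1, 3, 4}  B3 = {1, 2, 3}
Tree: B1–B2, B2–B3

Each bag holds 3 vertices, so the decomposition has width 2, which upper-bounds the treewidth. Since 1–5–4–3–2–1 is a cycle in G, G is not acyclic. Forests are exactly the graphs of treewidth ≤ 1, so tw(G) ≥ 2. Therefore the treewidth is 2.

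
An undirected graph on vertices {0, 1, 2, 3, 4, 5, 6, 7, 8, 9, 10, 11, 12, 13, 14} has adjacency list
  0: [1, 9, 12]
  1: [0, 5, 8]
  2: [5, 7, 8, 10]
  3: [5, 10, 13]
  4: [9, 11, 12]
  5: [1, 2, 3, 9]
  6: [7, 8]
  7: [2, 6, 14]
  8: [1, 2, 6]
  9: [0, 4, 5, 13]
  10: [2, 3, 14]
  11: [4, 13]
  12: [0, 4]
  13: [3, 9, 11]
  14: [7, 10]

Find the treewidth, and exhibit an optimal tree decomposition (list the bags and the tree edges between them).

Every bag has size at most 4, so the width is 4 − 1 = 3 and tw(G) ≤ 3. For the lower bound: the 4 vertex sets {4,11,12}, {13}, {9}, {0,1,3,5} are disjoint, each induces a connected subgraph, and every pair is joined by at least one edge of G. Contracting each set to a single vertex therefore yields K_{4} as a minor, and since treewidth is minor-monotone, tw(G) ≥ tw(K_{4}) = 3. Therefore the treewidth is 3.

Treewidth 3.
One optimal decomposition is:
Bags: B1 = {4, 11, 12, 13}  B2 = {4, 9, 12, 13}  B3 = {0, 9, 12, 13}  B4 = {0, 3, 9, 13}  B5 = {0, 3, 5, 9}  B6 = {0, 1, 3, 5}  B7 = {1, 3, 5, 10}  B8 = {1, 2, 5, 10}  B9 = {1, 2, 8, 10}  B10 = {2, 8, 10, 14}  B11 = {2, 7, 8, 14}  B12 = {6, 7, 8, 14}
Tree: B1–B2, B2–B3, B3–B4, B4–B5, B5–B6, B6–B7, B7–B8, B8–B9, B9–B10, B10–B11, B11–B12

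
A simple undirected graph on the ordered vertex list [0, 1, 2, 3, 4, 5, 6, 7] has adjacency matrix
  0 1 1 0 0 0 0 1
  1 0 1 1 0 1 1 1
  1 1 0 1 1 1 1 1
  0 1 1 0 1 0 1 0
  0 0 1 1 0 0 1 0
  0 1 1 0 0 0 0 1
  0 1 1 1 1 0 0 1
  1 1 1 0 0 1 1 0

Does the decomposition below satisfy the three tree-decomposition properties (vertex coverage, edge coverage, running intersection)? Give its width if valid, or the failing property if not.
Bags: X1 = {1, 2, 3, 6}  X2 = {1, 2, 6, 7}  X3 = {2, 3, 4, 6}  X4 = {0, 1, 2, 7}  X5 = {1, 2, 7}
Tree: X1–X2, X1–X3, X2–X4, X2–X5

No — vertex 5 appears in no bag.

A tree decomposition must satisfy three properties: every vertex lies in some bag; for every edge, both endpoints lie together in some bag; and for every vertex, the bags containing it form a connected subtree. Here vertex 5 appears in no bag, so the decomposition is invalid.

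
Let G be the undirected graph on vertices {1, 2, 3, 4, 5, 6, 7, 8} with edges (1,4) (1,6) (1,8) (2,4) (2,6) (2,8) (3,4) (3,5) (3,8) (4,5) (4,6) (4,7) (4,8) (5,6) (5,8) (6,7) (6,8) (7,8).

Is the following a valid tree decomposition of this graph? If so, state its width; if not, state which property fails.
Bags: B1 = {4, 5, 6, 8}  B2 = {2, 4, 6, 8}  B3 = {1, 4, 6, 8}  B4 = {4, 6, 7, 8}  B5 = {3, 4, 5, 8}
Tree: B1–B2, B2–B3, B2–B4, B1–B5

Yes; width 3.

Every vertex of G appears in some bag (union = {1, 2, 3, 4, 5, 6, 7, 8}); every edge is covered by a bag; and for each vertex v the set of bags containing v is connected in the bag tree. The decomposition is therefore valid. The largest bag has 4 vertices, so the width is 3.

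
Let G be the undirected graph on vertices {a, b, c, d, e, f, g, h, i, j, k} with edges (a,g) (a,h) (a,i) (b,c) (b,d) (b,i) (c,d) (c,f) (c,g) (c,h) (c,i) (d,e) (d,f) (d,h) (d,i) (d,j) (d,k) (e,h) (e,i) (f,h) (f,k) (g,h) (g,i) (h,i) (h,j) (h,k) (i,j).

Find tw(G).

A width-3 tree decomposition is:
Bags: B1 = {c, d, f, h}  B2 = {c, d, h, i}  B3 = {c, g, h, i}  B4 = {d, e, h, i}  B5 = {d, f, h, k}  B6 = {b, c, d, i}  B7 = {d, h, i, j}  B8 = {a, g, h, i}
Tree: B1–B2, B2–B3, B2–B4, B1–B5, B2–B6, B2–B7, B3–B8
Each bag holds 4 vertices, so the decomposition has width 3, which upper-bounds the treewidth. On the other hand G contains the 4-clique {c, d, f, h}. A clique must lie in a single bag of any decomposition, so no decomposition can have width below 3. Hence tw(G) = 3 exactly.

3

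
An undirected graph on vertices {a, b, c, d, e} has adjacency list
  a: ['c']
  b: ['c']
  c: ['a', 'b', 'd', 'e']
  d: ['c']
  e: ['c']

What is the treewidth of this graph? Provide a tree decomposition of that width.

Treewidth 1.
One such decomposition:
Bags: B1 = {a, c}  B2 = {c, d}  B3 = {b, c}  B4 = {c, e}
Tree: B1–B2, B2–B3, B3–B4

Every bag has size at most 2, so the width is 2 − 1 = 1 and tw(G) ≤ 1. Since G has at least one edge (e.g. c–a), it is not an edgeless graph, so tw(G) ≥ 1. Combining the bounds, tw(G) = 1.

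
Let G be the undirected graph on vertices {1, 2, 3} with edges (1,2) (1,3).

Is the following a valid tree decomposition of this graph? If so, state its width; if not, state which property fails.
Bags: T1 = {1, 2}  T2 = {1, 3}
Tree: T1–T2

Vertex coverage: the bags together contain {1, 2, 3}, the full vertex set. Edge coverage: each edge of G has both endpoints in at least one bag. Running intersection: for every vertex, the bags containing it form a connected subtree. All three properties hold, so this is a valid tree decomposition of width max|bag| − 1 = 1, and hence tw(G) ≤ 1.

Yes; width 1.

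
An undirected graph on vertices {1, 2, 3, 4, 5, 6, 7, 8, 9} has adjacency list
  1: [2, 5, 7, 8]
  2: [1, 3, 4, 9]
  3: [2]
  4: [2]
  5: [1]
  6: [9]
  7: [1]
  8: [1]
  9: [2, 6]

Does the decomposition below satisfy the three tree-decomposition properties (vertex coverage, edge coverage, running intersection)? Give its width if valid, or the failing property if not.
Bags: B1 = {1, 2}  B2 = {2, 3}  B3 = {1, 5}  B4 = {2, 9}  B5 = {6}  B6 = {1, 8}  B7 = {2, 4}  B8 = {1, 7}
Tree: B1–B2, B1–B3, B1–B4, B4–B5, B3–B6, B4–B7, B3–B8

A tree decomposition must satisfy three properties: every vertex lies in some bag; for every edge, both endpoints lie together in some bag; and for every vertex, the bags containing it form a connected subtree. Here edge (9,6) lies in no bag, so the decomposition is invalid.

No — edge (9,6) lies in no bag.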